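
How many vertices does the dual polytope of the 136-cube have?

An n-cross-polytope has 2n vertices; here n = 136, giving 272.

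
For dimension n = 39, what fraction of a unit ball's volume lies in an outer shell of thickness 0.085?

1 - (1-0.085)^39 ≈ 0.968709 ≈ 96.87%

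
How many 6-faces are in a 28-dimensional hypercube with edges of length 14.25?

Number of 6-faces = C(28,6) · 2^(28-6) = 376740 · 4194304 = 1580162088960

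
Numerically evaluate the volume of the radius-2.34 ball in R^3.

The n-ball volume is π^(n/2)·r^n/Γ(n/2+1). With n=3, r=2.34: V ≈ 53.6706.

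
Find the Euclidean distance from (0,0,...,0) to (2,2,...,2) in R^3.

Diagonal = √3 · 2 ≈ 3.4641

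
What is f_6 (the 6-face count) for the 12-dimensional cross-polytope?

Each 6-face is the convex hull of 7 vertices, one chosen as ±e_i from each of 7 distinct axes: 2^7·C(12,7) = 101376.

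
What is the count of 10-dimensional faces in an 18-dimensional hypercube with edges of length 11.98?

f_10(18-cube) = (18 choose 10) · 2^8 = 11202048.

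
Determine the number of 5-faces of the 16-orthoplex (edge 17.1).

f_5(16-orthoplex) = 2^6 · (16 choose 6) = 512512.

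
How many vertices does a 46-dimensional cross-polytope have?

The vertices are ±e_1, ..., ±e_46, so there are 2·46 = 92.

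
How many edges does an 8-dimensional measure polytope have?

An n-cube has n·2^(n-1) edges. With n = 8: 8·128 = 1024.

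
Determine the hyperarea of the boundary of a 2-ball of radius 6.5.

|∂B_2(6.5)| = 2πr = 2π·6.5 ≈ 40.8407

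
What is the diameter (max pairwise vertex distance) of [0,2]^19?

Diagonal = √19 · 2 ≈ 8.7178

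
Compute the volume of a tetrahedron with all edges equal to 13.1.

Volume = (√2/12) · 13.1³ = 264.94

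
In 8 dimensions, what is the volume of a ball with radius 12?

Volume = π^{8/2}·(12)^8/Γ(5) = 17915904·π^4 ≈ 1.74517e+09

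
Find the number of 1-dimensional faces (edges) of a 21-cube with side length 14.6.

Each of the 2^21 = 2097152 vertices has degree 21; total edges = 21·2^21/2 = 22020096.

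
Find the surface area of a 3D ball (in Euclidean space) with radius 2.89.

S_3(2.89) = 2·π^(3/2)·(2.89)^2 / Γ(3/2) = 4πr² = 4π·(2.89)² ≈ 104.956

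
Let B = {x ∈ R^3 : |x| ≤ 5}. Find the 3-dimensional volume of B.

Volume = π^{3/2}·(5)^3/Γ(5/2) = 500·π/3 ≈ 523.599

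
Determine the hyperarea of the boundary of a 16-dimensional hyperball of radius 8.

S_16(8) = 2·π^(16/2)·(8)^15 / Γ(16/2) = 4398046511104·π^8/315 ≈ 1.32479e+14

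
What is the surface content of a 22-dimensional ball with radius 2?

The surface area of an n-ball is 2π^(n/2) r^(n-1) / Γ(n/2). For n=22, r=2: 16384·π^11/14175 ≈ 340052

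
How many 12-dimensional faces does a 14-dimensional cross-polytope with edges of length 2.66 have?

An n-cross-polytope has 2^(k+1)·C(n,k+1) k-faces. Here 2^13·C(14,13) = 8192·14 = 114688.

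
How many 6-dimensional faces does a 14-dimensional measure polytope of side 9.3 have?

Number of 6-faces = C(14,6) · 2^(14-6) = 3003 · 256 = 768768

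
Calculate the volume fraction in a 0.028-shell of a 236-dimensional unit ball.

V(inner)/V(outer) = ((1-0.028)/1)^236 ≈ 0.001228, so the shell fraction is 0.998772.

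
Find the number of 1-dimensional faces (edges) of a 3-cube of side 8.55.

An n-cube has n·2^(n-1) edges. With n = 3: 3·4 = 12.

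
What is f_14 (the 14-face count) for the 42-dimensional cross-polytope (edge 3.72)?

f_14(42-orthoplex) = 2^15 · (42 choose 15) = 3233298108121088.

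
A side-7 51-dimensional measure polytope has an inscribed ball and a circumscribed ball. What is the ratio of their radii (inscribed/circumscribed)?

Ratio = (s/2)/(s√51/2) = 51^(-1/2) ≈ 0.140028.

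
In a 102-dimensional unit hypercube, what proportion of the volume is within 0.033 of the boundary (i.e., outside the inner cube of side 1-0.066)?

1 - (1 - 2·0.033)^102 = 1 - 0.934^102 ≈ 0.999055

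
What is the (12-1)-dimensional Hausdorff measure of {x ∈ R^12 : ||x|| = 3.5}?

S = n·V_n(r)/r = 12·V_12(3.5)/3.5 (volume-to-surface relation), giving 1977326743·π^6/122880 ≈ 1.54702e+07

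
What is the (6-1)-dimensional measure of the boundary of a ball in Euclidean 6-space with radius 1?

|∂B_6(1)| = π^3 ≈ 31.0063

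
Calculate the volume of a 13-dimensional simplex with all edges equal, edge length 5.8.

V = (5.8^13 / 13!) · √((13+1) / 2^13) ≈ 0.0558024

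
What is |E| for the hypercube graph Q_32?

An n-cube has n·2^(n-1) edges. With n = 32: 32·2147483648 = 68719476736.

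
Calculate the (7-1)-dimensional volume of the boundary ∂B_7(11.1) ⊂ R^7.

S_7(11.1) = 2·π^(7/2)·(11.1)^6 / Γ(7/2) ≈ 6.18609e+07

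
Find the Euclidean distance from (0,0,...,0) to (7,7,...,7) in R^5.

The space diagonal of an n-cube of side s is s√n. Here 7·√5 ≈ 15.6525.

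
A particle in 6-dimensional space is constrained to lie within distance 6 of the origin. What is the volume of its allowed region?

Volume = π^{6/2}·(6)^6/Γ(4) = 7776·π^3 ≈ 241105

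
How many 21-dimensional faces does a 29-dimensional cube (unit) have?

f_21(29-cube) = (29 choose 21) · 2^8 = 1098789120.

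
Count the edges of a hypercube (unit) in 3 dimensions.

Each of the 2^3 = 8 vertices has degree 3; total edges = 3·2^3/2 = 12.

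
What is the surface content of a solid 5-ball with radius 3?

|∂B_5(3)| = 216·π^2 ≈ 2131.83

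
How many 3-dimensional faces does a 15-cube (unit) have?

An n-cube has C(n,k)·2^(n-k) k-faces. Here C(15,3)·2^12 = 455·4096 = 1863680.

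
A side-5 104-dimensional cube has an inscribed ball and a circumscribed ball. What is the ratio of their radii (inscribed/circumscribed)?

For an n-cube of any side s, the inradius is s/2 and the circumradius is s√n/2, so the ratio is 1/√104 ≈ 0.0980581.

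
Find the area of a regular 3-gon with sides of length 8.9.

Area = (√3/4) · 8.9² = 34.2989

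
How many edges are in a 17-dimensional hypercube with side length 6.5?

f_1(17-cube) = (17 choose 1) · 2^16 = 1114112.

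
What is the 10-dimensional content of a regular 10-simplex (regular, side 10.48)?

V_10 = √(11) · 10.48^10 / (10! · 2^(10/2)) ≈ 456.453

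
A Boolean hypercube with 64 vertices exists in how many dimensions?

n = log_2(64) = 6.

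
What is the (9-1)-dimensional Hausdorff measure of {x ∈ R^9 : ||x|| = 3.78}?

S_9(3.78) = 2·π^(9/2)·(3.78)^8 / Γ(9/2) ≈ 1.23736e+06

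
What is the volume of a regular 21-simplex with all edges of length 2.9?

Volume = 2.9^21 · √(22/2^21) / 21! ≈ 3.25395e-13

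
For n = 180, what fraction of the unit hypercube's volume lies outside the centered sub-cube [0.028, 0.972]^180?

The inner cube has side 1-2·0.028 = 0.944 and volume (0.944)^180 ≈ 3.126e-05, so the shell holds 0.999969 of the volume.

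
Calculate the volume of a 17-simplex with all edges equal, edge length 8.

V = (8^17 / 17!) · √((17+1) / 2^17) ≈ 0.0741895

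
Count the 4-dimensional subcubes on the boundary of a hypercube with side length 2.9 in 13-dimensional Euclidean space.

Number of 4-faces = C(13,4) · 2^(13-4) = 715 · 512 = 366080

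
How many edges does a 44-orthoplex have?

Each 1-face is the convex hull of 2 vertices, one chosen as ±e_i from each of 2 distinct axes: 2^2·C(44,2) = 3784.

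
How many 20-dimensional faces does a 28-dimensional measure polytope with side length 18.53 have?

f_20(28-cube) = (28 choose 20) · 2^8 = 795674880.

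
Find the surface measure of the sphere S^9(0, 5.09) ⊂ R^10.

S_10(5.09) = 2·π^(10/2)·(5.09)^9 / Γ(10/2) ≈ 5.84828e+07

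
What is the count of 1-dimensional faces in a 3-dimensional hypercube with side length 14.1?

f_1(3-cube) = (3 choose 1) · 2^2 = 12.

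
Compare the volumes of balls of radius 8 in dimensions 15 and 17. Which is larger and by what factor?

V_15(8) ≈ 1.34208e+13, V_17(8) ≈ 3.17461e+14. The 17-ball is larger by a factor of 23.65.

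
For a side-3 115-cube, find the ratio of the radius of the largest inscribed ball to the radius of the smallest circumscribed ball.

Ratio = (s/2)/(s√115/2) = 115^(-1/2) ≈ 0.0932505.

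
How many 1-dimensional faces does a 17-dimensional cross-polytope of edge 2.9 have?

Each 1-face is the convex hull of 2 vertices, one chosen as ±e_i from each of 2 distinct axes: 2^2·C(17,2) = 544.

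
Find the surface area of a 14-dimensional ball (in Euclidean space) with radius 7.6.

|∂B_14(7.6)| ≈ 2.36768e+12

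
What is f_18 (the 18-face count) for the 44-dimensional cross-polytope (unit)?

An n-cross-polytope has 2^(k+1)·C(n,k+1) k-faces. Here 2^19·C(44,19) = 524288·1408831480056 = 738633439015600128.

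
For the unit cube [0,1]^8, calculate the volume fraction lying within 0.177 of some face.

The inner cube has side 1-2·0.177 = 0.646 and volume (0.646)^8 ≈ 0.03033, so the shell holds 0.969671 of the volume.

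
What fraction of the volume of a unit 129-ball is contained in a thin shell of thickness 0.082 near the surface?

1 - (1-0.082)^129 ≈ 0.999984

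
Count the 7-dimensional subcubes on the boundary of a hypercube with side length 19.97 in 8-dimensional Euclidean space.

An n-cube has C(n,k)·2^(n-k) k-faces. Here C(8,7)·2^1 = 8·2 = 16.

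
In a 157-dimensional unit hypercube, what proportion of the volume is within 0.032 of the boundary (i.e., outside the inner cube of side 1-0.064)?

1 - (1 - 2·0.032)^157 = 1 - 0.936^157 ≈ 0.999969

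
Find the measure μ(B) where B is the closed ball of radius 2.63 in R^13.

V_13(2.63) = π^(13/2) · (2.63)^13 / Γ(13/2 + 1) ≈ 262281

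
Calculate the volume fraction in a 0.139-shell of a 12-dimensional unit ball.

Shell fraction = 1 - (1-0.139)^12 ≈ 0.834027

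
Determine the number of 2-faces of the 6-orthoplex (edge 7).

Each 2-face is the convex hull of 3 vertices, one chosen as ±e_i from each of 3 distinct axes: 2^3·C(6,3) = 160.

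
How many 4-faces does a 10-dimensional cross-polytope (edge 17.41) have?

f_4(10-orthoplex) = 2^5 · (10 choose 5) = 8064.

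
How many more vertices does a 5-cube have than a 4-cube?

The 5-cube has 2^5 = 32 vertices. The 4-cube has 2^4 = 16 vertices. Difference: 32 - 16 = 16.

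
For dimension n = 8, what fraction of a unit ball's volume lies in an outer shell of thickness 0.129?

1 - (1-0.129)^8 ≈ 0.668758 ≈ 66.88%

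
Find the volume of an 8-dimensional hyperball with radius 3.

Volume = π^{8/2}·(3)^8/Γ(5) = 2187·π^4/8 ≈ 26629.2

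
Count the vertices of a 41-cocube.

The vertices are ±e_1, ..., ±e_41, so there are 2·41 = 82.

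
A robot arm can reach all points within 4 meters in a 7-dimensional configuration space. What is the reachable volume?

V = 262144·π^3/105 ≈ 77410.6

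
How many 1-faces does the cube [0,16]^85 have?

Each of the 2^85 = 38685626227668133590597632 vertices has degree 85; total edges = 85·2^85/2 = 1644139114675895677600399360.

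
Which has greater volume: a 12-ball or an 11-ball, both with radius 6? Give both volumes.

V_12(6) ≈ 2.90658e+09. V_11(6) ≈ 6.83547e+08. The 12-ball is larger.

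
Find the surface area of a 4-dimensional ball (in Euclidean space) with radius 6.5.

S = n·V_n(r)/r = 4·V_4(6.5)/6.5 (volume-to-surface relation), giving 2197·π^2/4 ≈ 5420.88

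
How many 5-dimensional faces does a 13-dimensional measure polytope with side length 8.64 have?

f_5(13-cube) = (13 choose 5) · 2^8 = 329472.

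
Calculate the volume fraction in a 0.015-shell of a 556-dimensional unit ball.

V(inner)/V(outer) = ((1-0.015)/1)^556 ≈ 0.0002242, so the shell fraction is 0.999776.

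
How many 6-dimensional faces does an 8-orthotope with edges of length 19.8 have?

f_6(8-cube) = (8 choose 6) · 2^2 = 112.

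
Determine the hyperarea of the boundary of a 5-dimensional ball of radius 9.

S = n·V_n(r)/r = 5·V_5(9)/9 (volume-to-surface relation), giving 17496·π^2 ≈ 172679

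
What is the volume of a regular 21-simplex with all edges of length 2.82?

For a regular n-simplex with edge a, V = (a^n / n!)·√((n+1)/2^n). With a=2.82, n=21: V ≈ 1.80836e-13.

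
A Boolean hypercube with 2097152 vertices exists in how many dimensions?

Since 2^n = 2097152, we have n = 21.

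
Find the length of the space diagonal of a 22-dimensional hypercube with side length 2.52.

The space diagonal of an n-cube of side s is s√n. Here 2.52·√22 ≈ 11.8198.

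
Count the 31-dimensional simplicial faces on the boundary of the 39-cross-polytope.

f_31(39-orthoplex) = 2^32 · (39 choose 32) = 66060621396836352.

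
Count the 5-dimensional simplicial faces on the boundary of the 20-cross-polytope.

An n-cross-polytope has 2^(k+1)·C(n,k+1) k-faces. Here 2^6·C(20,6) = 64·38760 = 2480640.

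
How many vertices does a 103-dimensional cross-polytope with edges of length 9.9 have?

Number of vertices = 2n = 206.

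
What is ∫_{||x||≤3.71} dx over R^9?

V_9(3.71) = π^(9/2) · (3.71)^9 / Γ(9/2 + 1) ≈ 439221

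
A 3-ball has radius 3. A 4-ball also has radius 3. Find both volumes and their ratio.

V_3(3.0) ≈ 113.097. V_4(3.0) ≈ 399.719. Ratio V_3/V_4 ≈ 0.2829.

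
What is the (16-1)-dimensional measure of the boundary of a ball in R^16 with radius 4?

|∂B_16(4)| = 134217728·π^8/315 ≈ 4.04295e+09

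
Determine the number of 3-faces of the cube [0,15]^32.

Number of 3-faces = C(32,3) · 2^(32-3) = 4960 · 536870912 = 2662879723520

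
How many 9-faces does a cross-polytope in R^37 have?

An n-cross-polytope has 2^(k+1)·C(n,k+1) k-faces. Here 2^10·C(37,10) = 1024·348330136 = 356690059264.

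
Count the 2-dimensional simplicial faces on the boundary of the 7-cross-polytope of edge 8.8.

Each 2-face is the convex hull of 3 vertices, one chosen as ±e_i from each of 3 distinct axes: 2^3·C(7,3) = 280.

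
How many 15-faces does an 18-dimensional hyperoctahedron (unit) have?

Each 15-face is the convex hull of 16 vertices, one chosen as ±e_i from each of 16 distinct axes: 2^16·C(18,16) = 10027008.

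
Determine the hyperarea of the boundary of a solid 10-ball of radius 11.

The surface area of an n-ball is 2π^(n/2) r^(n-1) / Γ(n/2). For n=10, r=11: 2357947691·π^5/12 ≈ 6.01315e+10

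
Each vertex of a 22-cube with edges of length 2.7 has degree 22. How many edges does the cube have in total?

An n-cube has n·2^(n-1) edges. With n = 22: 22·2097152 = 46137344.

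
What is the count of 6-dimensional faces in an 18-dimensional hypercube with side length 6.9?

Number of 6-faces = C(18,6) · 2^(18-6) = 18564 · 4096 = 76038144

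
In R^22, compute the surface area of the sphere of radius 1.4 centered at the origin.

S = n·V_n(r)/r = 22·V_22(1.4)/1.4 (volume-to-surface relation), giving 189.935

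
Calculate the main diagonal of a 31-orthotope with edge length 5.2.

The space diagonal of an n-cube of side s is s√n. Here 5.2·√31 ≈ 28.9524.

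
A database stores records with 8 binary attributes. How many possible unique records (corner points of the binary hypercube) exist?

The 8-cube has 2^8 = 256 vertices.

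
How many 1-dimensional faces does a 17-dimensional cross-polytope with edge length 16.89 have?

Number of 1-faces = 2^(1+1) · C(17,1+1) = 4 · 136 = 544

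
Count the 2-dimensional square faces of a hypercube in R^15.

f_2(15-cube) = (15 choose 2) · 2^13 = 860160.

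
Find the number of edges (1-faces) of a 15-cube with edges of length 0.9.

Number of 1-faces = C(15,1) · 2^(15-1) = 15 · 16384 = 245760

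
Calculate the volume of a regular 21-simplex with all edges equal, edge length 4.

Volume = 4^21 · √(22/2^21) / 21! ≈ 2.78813e-10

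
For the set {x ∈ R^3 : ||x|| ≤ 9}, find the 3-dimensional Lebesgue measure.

V = 972·π ≈ 3053.63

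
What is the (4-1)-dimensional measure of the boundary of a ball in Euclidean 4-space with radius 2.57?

S_4(2.57) = 2·π^(4/2)·(2.57)^3 / Γ(4/2) ≈ 335.065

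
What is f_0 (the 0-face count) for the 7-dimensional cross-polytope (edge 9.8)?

f_0(7-orthoplex) = 2^1 · (7 choose 1) = 14.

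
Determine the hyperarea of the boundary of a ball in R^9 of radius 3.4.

S = n·V_n(r)/r = 9·V_9(3.4)/3.4 (volume-to-surface relation), giving 530141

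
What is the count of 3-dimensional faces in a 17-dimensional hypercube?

Choose 3 of 17 axes to span the face (C(17,3) = 680 ways), then fix each of the remaining 14 coordinates at one of its two extreme values (2^14 = 16384 ways): 680·16384 = 11141120.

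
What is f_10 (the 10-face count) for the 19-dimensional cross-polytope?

f_10(19-orthoplex) = 2^11 · (19 choose 11) = 154791936.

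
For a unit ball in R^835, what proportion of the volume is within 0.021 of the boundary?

1 - (1-0.021)^835 ≈ 0.9999999799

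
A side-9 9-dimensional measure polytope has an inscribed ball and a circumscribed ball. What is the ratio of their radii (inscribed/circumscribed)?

r_in / r_out = (9/2) / (9√9/2) = 1/√9 ≈ 0.333333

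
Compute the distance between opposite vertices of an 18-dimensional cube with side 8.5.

Diagonal = √18 · 8.5 ≈ 36.0624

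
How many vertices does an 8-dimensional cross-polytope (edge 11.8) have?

Number of vertices = 2n = 16.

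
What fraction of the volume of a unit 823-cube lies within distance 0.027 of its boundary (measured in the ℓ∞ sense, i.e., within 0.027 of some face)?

1 - (1 - 2·0.027)^823 = 1 - 0.946^823 ≈ 1 - 1.44e-20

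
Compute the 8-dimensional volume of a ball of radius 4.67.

Volume = π^{8/2}·(4.67)^8/Γ(5) ≈ 918170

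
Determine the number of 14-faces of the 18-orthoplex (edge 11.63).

f_14(18-orthoplex) = 2^15 · (18 choose 15) = 26738688.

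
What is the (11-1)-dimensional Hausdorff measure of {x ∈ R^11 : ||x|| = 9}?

|∂B_11(9)| = 8264970432·π^5/35 ≈ 7.22641e+10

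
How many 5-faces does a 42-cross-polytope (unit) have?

Number of 5-faces = 2^(5+1) · C(42,5+1) = 64 · 5245786 = 335730304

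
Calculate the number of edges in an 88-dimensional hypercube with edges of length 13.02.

Number of 1-faces = C(88,1)·2^(88-1) = 88·154742504910672534362390528 = 13617340432139183023890366464.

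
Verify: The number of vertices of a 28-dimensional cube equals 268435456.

True. The 28-cube has 2^28 = 268435456 vertices.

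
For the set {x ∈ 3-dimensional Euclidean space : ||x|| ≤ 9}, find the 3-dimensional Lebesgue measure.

V = 972·π ≈ 3053.63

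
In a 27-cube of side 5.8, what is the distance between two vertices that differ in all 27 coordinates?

Diagonal = √27 · 5.8 ≈ 30.1377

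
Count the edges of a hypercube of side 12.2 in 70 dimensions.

Each of the 2^70 = 1180591620717411303424 vertices has degree 70; total edges = 70·2^70/2 = 41320706725109395619840.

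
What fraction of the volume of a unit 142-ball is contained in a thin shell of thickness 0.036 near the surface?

1 - (1-0.036)^142 ≈ 0.994518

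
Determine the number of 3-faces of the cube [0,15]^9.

f_3(9-cube) = (9 choose 3) · 2^6 = 5376.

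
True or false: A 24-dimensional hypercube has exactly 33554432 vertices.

False. The 24-cube has 2^24 = 16777216 vertices.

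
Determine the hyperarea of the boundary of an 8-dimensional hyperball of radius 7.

The surface area of an n-ball is 2π^(n/2) r^(n-1) / Γ(n/2). For n=8, r=7: 823543·π^4/3 ≈ 2.67402e+07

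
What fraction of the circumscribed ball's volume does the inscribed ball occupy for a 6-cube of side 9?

The radii are 9/2 and 9√6/2, so the volume ratio is (1/√6)^6 = 6^{-6/2} ≈ 0.00462963.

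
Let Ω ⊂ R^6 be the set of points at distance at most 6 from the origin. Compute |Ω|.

V_6(6) = π^(6/2) · (6)^6 / Γ(6/2 + 1) = 7776·π^3 ≈ 241105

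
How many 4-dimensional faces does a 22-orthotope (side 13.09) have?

Number of 4-faces = C(22,4) · 2^(22-4) = 7315 · 262144 = 1917583360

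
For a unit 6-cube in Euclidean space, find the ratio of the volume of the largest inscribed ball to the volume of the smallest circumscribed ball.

V_in / V_out = (r_in/r_out)^6 = (1/√6)^6 = 6^(-6/2) ≈ 0.00462963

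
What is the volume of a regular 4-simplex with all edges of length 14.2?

For a regular n-simplex with edge a, V = (a^n / n!)·√((n+1)/2^n). With a=14.2, n=4: V ≈ 947.037.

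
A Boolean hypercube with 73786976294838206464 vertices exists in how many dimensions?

The n-cube has 2^n vertices, and 73786976294838206464 = 2^66, so n = 66.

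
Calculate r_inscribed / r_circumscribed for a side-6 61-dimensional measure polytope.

r_in / r_out = (6/2) / (6√61/2) = 1/√61 ≈ 0.128037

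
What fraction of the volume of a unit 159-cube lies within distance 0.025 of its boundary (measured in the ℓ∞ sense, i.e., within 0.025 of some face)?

The inner cube has side 1-2·0.025 = 0.95 and volume (0.95)^159 ≈ 0.0002871, so the shell holds 0.999713 of the volume.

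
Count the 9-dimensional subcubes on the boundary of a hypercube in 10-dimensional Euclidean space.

An n-cube has C(n,k)·2^(n-k) k-faces. Here C(10,9)·2^1 = 10·2 = 20.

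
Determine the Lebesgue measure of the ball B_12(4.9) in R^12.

Volume = π^{12/2}·(4.9)^12/Γ(7) ≈ 2.55811e+08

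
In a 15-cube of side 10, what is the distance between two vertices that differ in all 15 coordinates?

d = √(10² + 10² + ... + 10²) [15 terms] = √(15·10²) = 10√15 ≈ 38.7298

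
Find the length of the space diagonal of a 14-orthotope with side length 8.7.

||(8.7,8.7,...,8.7)|| = √(14)·8.7 ≈ 32.5524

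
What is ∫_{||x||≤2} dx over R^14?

V_14(2) = π^(14/2) · (2)^14 / Γ(14/2 + 1) = 1024·π^7/315 ≈ 9818.35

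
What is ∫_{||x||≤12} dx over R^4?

V_4(12) = π^(4/2) · (12)^4 / Γ(4/2 + 1) = 10368·π^2 ≈ 102328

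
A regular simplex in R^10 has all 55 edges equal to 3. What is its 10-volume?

Volume = 3^10 · √(11/2^10) / 10! ≈ 0.00168654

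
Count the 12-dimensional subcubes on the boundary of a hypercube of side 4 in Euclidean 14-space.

f_12(14-cube) = (14 choose 12) · 2^2 = 364.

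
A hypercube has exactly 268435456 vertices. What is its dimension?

The n-cube has 2^n vertices, and 268435456 = 2^28, so n = 28.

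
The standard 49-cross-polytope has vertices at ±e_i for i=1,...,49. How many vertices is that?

The vertices are ±e_1, ..., ±e_49, so there are 2·49 = 98.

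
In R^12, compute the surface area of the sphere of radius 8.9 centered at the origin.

S = n·V_n(r)/r = 12·V_12(8.9)/8.9 (volume-to-surface relation), giving 4.4467e+11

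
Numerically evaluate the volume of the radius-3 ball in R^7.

V_7(3) = π^(7/2) · (3)^7 / Γ(7/2 + 1) = 11664·π^3/35 ≈ 10333.1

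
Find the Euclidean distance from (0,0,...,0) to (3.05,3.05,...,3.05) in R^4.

d = √(3.05² + 3.05² + ... + 3.05²) [4 terms] = √(4·3.05²) = 3.05√4 = 6.1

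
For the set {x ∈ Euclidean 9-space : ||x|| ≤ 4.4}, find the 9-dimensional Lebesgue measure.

V_9(4.4) = π^(9/2) · (4.4)^9 / Γ(9/2 + 1) ≈ 2.03888e+06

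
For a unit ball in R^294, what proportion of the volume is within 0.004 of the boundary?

Shell fraction = 1 - (1-0.004)^294 ≈ 0.692216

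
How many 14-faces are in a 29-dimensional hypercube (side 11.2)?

An n-cube has C(n,k)·2^(n-k) k-faces. Here C(29,14)·2^15 = 77558760·32768 = 2541445447680.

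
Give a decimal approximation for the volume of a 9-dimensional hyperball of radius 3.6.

The n-ball volume is π^(n/2)·r^n/Γ(n/2+1). With n=9, r=3.6: V ≈ 334996.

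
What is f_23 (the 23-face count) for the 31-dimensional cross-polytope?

f_23(31-orthoplex) = 2^24 · (31 choose 24) = 44116947763200.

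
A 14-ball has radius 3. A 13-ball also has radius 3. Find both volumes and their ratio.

V_14(3) ≈ 2.86626e+06. V_13(3) ≈ 1.45184e+06. Ratio V_14/V_13 ≈ 1.974.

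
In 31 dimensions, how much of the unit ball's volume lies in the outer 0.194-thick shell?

V(inner)/V(outer) = ((1-0.194)/1)^31 ≈ 0.001248, so the shell fraction is 0.998752.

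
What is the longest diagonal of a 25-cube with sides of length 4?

||(4,4,...,4)|| = √(25)·4 = 20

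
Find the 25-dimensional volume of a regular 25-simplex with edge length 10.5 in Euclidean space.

V_25 = √(26) · 10.5^25 / (25! · 2^(25/2)) ≈ 0.00192176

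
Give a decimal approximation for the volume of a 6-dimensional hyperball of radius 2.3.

V_6(2.3) = π^(6/2) · (2.3)^6 / Γ(6/2 + 1) ≈ 765.007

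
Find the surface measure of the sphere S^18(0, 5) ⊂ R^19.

S = n·V_n(r)/r = 19·V_19(5)/5 (volume-to-surface relation), giving 156250000000000·π^9/1378377 ≈ 3.3791e+12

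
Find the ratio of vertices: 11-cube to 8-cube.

The 11-cube has 2^11 = 2048 vertices. The 8-cube has 2^8 = 256 vertices. Ratio: 2048/256 = 8.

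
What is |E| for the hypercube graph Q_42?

Each of the 2^42 = 4398046511104 vertices has degree 42; total edges = 42·2^42/2 = 92358976733184.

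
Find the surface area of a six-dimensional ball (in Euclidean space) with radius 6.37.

The surface area of an n-ball is 2π^(n/2) r^(n-1) / Γ(n/2). For n=6, r=6.37: 325197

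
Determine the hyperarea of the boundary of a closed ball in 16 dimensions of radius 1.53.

S = n·V_n(r)/r = 16·V_16(1.53)/1.53 (volume-to-surface relation), giving 2219.06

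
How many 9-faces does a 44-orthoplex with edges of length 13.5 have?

f_9(44-orthoplex) = 2^10 · (44 choose 10) = 2540806940672.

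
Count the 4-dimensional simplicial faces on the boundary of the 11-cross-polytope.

An n-cross-polytope has 2^(k+1)·C(n,k+1) k-faces. Here 2^5·C(11,5) = 32·462 = 14784.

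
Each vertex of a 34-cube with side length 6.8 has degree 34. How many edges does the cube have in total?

Number of 1-faces = C(34,1)·2^(34-1) = 34·8589934592 = 292057776128.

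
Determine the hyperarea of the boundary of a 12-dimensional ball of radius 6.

S = n·V_n(r)/r = 12·V_12(6)/6 (volume-to-surface relation), giving 30233088·π^6/5 ≈ 5.81315e+09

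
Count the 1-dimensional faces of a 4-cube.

An n-cube has n·2^(n-1) edges. With n = 4: 4·8 = 32.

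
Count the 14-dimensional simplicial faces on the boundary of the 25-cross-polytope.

f_14(25-orthoplex) = 2^15 · (25 choose 15) = 107110727680.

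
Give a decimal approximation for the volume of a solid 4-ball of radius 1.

The n-ball volume is π^(n/2)·r^n/Γ(n/2+1). With n=4, r=1: V = π^2/2 ≈ 4.9348.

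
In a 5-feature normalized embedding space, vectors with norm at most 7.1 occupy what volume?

The n-ball volume is π^(n/2)·r^n/Γ(n/2+1). With n=5, r=7.1: V ≈ 94970.8.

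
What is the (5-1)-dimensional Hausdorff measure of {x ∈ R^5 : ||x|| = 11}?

S_5(11) = 2·π^(5/2)·(11)^4 / Γ(5/2) = 117128·π^2/3 ≈ 385336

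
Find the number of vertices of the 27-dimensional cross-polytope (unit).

Number of vertices = 2n = 54.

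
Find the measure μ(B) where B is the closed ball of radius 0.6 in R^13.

V_13(0.6) = π^(13/2) · (0.6)^13 / Γ(13/2 + 1) ≈ 0.00118934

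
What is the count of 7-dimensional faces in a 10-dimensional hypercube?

Choose 7 of 10 axes to span the face (C(10,7) = 120 ways), then fix each of the remaining 3 coordinates at one of its two extreme values (2^3 = 8 ways): 120·8 = 960.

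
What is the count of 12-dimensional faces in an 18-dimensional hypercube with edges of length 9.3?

Number of 12-faces = C(18,12) · 2^(18-12) = 18564 · 64 = 1188096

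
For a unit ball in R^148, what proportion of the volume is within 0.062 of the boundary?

Shell fraction = 1 - (1-0.062)^148 ≈ 0.999923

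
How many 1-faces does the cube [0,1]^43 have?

The 43-cube has n·2^(n-1) = 43·2^42 = 43·4398046511104 = 189115999977472 edges.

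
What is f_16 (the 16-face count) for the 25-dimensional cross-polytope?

f_16(25-orthoplex) = 2^17 · (25 choose 17) = 141764198400.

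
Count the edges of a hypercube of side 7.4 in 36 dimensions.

Number of 1-faces = C(36,1)·2^(36-1) = 36·34359738368 = 1236950581248.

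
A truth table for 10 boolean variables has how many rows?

Number of vertices = 2^10 = 1024.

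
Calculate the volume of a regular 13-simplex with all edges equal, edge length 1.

For a regular n-simplex with edge a, V = (a^n / n!)·√((n+1)/2^n). With a=1, n=13: V ≈ 6.63879e-12.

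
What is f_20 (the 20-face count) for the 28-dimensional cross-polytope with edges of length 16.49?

f_20(28-orthoplex) = 2^21 · (28 choose 21) = 2483111854080.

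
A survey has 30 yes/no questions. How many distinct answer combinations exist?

Each vertex is a binary string of length 30, so there are 2^30 = 1073741824.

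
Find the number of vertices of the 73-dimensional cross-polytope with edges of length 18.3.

An n-cross-polytope has 2n vertices; here n = 73, giving 146.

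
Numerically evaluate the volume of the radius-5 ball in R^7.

Volume = π^{7/2}·(5)^7/Γ(9/2) = 250000·π^3/21 ≈ 369122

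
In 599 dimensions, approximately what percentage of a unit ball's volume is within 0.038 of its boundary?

1 - (1-0.038)^599 ≈ 1 - 8.353e-11 ≈ (100 - 8.35e-09)%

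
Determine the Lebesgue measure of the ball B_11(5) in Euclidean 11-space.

V_11(5) = π^(11/2) · (5)^11 / Γ(11/2 + 1) = 625000000·π^5/2079 ≈ 9.19973e+07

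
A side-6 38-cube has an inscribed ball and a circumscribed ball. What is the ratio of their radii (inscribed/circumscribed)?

r_in / r_out = (6/2) / (6√38/2) = 1/√38 ≈ 0.162221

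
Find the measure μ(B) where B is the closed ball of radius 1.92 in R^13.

The n-ball volume is π^(n/2)·r^n/Γ(n/2+1). With n=13, r=1.92: V ≈ 4387.91.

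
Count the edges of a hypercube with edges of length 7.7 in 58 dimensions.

Number of 1-faces = C(58,1)·2^(58-1) = 58·144115188075855872 = 8358680908399640576.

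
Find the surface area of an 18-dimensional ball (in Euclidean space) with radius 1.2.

S_18(1.2) = 2·π^(18/2)·(1.2)^17 / Γ(18/2) ≈ 32.805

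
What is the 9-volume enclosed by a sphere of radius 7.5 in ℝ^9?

Volume = π^{9/2}·(7.5)^9/Γ(11/2) = 284765625·π^4/112 ≈ 2.47668e+08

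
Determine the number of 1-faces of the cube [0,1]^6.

An n-cube has C(n,k)·2^(n-k) k-faces. Here C(6,1)·2^5 = 6·32 = 192.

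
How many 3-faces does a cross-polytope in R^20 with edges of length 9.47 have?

Each 3-face is the convex hull of 4 vertices, one chosen as ±e_i from each of 4 distinct axes: 2^4·C(20,4) = 77520.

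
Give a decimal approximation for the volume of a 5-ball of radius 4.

Volume = π^{5/2}·(4)^5/Γ(7/2) = 8192·π^2/15 ≈ 5390.12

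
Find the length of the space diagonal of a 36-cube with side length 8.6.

The space diagonal of an n-cube of side s is s√n. Here 8.6·√36 = 51.6.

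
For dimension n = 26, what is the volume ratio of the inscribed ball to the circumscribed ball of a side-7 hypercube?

V_in / V_out = (r_in/r_out)^26 = (1/√26)^26 = 26^(-26/2) ≈ 4.03038e-19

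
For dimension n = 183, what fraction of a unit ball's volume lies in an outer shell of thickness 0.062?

1 - (1-0.062)^183 ≈ 0.999992 ≈ 99.999181%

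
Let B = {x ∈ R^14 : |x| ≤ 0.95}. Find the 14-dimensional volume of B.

V_14(0.95) = π^(14/2) · (0.95)^14 / Γ(14/2 + 1) ≈ 0.292246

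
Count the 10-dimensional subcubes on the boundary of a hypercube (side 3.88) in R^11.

Number of 10-faces = C(11,10) · 2^(11-10) = 11 · 2 = 22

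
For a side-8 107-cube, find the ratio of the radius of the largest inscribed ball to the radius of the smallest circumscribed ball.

For an n-cube of any side s, the inradius is s/2 and the circumradius is s√n/2, so the ratio is 1/√107 ≈ 0.0966736.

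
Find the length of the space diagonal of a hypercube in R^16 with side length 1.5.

Diagonal = √16 · 1.5 = 6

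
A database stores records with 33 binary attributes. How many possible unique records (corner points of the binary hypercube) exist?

The 33-cube has 2^33 = 8589934592 vertices.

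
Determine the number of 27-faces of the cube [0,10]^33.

An n-cube has C(n,k)·2^(n-k) k-faces. Here C(33,27)·2^6 = 1107568·64 = 70884352.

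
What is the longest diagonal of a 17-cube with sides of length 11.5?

The space diagonal of an n-cube of side s is s√n. Here 11.5·√17 ≈ 47.4157.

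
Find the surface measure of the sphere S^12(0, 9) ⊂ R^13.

The surface area of an n-ball is 2π^(n/2) r^(n-1) / Γ(n/2). For n=13, r=9: 1338925209984·π^6/385 ≈ 3.34345e+12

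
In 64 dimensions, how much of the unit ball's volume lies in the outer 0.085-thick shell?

V(inner)/V(outer) = ((1-0.085)/1)^64 ≈ 0.003396, so the shell fraction is 0.996604.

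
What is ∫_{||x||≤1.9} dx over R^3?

Volume = π^{3/2}·(1.9)^3/Γ(5/2) ≈ 28.7309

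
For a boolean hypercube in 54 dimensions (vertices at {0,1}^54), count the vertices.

The 54-cube has 2^54 = 18014398509481984 vertices.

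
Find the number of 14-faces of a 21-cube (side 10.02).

Choose 14 of 21 axes to span the face (C(21,14) = 116280 ways), then fix each of the remaining 7 coordinates at one of its two extreme values (2^7 = 128 ways): 116280·128 = 14883840.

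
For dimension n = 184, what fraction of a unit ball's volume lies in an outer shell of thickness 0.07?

1 - (1-0.07)^184 ≈ 0.999998412 ≈ 99.999841%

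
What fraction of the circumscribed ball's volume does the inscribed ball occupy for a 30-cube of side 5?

The radii are 5/2 and 5√30/2, so the volume ratio is (1/√30)^30 = 30^{-30/2} ≈ 6.96917e-23.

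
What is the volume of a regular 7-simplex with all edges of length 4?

V_7 = √(8) · 4^7 / (7! · 2^(7/2)) ≈ 0.812698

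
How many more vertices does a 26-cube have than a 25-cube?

The 26-cube has 2^26 = 67108864 vertices. The 25-cube has 2^25 = 33554432 vertices. Difference: 67108864 - 33554432 = 33554432.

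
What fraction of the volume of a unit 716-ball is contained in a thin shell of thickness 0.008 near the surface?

1 - (1-0.008)^716 ≈ 0.996821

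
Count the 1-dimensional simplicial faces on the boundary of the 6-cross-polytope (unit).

f_1(6-orthoplex) = 2^2 · (6 choose 2) = 60.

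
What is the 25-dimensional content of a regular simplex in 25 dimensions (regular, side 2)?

For a regular n-simplex with edge a, V = (a^n / n!)·√((n+1)/2^n). With a=2, n=25: V ≈ 1.90421e-21.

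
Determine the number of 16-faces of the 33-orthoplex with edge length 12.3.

An n-cross-polytope has 2^(k+1)·C(n,k+1) k-faces. Here 2^17·C(33,17) = 131072·1166803110 = 152935217233920.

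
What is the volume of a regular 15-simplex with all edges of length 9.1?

V = (9.1^15 / 15!) · √((15+1) / 2^15) ≈ 4.10635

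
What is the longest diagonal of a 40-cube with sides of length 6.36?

The space diagonal of an n-cube of side s is s√n. Here 6.36·√40 ≈ 40.2242.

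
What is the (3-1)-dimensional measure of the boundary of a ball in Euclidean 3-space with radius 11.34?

S = n·V_n(r)/r = 3·V_3(11.34)/11.34 (volume-to-surface relation), giving 4πr² = 4π·(11.34)² ≈ 1615.98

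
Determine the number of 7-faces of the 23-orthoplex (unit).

An n-cross-polytope has 2^(k+1)·C(n,k+1) k-faces. Here 2^8·C(23,8) = 256·490314 = 125520384.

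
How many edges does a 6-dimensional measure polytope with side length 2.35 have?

Each of the 2^6 = 64 vertices has degree 6; total edges = 6·2^6/2 = 192.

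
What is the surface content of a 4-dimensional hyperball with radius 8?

The surface area of an n-ball is 2π^(n/2) r^(n-1) / Γ(n/2). For n=4, r=8: 1024·π^2 ≈ 10106.5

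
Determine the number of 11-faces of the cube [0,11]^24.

Number of 11-faces = C(24,11) · 2^(24-11) = 2496144 · 8192 = 20448411648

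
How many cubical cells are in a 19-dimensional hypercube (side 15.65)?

f_3(19-cube) = (19 choose 3) · 2^16 = 63504384.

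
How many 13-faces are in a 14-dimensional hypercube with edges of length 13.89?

An n-cube has C(n,k)·2^(n-k) k-faces. Here C(14,13)·2^1 = 14·2 = 28.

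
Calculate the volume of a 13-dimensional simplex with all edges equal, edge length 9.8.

V = (9.8^13 / 13!) · √((13+1) / 2^13) ≈ 51.0538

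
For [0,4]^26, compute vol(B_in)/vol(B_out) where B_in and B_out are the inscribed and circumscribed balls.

Volume scales as r^n, and r_in/r_out = 1/√26, giving (1/√26)^26 ≈ 4.03038e-19.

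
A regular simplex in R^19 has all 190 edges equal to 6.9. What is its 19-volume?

V = (6.9^19 / 19!) · √((19+1) / 2^19) ≈ 0.00044032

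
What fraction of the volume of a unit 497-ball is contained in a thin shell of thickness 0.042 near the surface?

1 - (1-0.042)^497 ≈ 0.9999999995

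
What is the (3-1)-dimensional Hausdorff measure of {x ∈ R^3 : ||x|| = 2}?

S_3(2) = 2·π^(3/2)·(2)^2 / Γ(3/2) = 4πr² = 4π·(2)² ≈ 50.2655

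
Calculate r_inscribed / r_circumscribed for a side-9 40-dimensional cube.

For an n-cube of any side s, the inradius is s/2 and the circumradius is s√n/2, so the ratio is 1/√40 ≈ 0.158114.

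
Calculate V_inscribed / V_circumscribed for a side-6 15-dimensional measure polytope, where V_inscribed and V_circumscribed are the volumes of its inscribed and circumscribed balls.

The radii are 6/2 and 6√15/2, so the volume ratio is (1/√15)^15 = 15^{-15/2} ≈ 1.51118e-09.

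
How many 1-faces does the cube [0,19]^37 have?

An n-cube has n·2^(n-1) edges. With n = 37: 37·68719476736 = 2542620639232.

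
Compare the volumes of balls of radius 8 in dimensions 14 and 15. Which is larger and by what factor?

V_14(8) ≈ 2.63559e+12, V_15(8) ≈ 1.34208e+13. The 15-ball is larger by a factor of 5.092.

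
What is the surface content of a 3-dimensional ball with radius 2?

|∂B_3(2)| = 4πr² = 4π·(2)² ≈ 50.2655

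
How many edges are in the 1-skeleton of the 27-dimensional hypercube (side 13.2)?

Each of the 2^27 = 134217728 vertices has degree 27; total edges = 27·2^27/2 = 1811939328.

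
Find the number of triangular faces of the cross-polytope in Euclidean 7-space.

f_2(7-orthoplex) = 2^3 · (7 choose 3) = 280.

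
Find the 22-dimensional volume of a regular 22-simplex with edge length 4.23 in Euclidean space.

V = (4.23^22 / 22!) · √((22+1) / 2^22) ≈ 1.25388e-10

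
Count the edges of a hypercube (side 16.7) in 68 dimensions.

Each of the 2^68 = 295147905179352825856 vertices has degree 68; total edges = 68·2^68/2 = 10035028776097996079104.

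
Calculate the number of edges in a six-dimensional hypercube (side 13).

Each of the 2^6 = 64 vertices has degree 6; total edges = 6·2^6/2 = 192.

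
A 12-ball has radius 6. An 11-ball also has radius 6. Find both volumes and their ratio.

V_12(6) ≈ 2.90658e+09. V_11(6) ≈ 6.83547e+08. Ratio V_12/V_11 ≈ 4.252.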